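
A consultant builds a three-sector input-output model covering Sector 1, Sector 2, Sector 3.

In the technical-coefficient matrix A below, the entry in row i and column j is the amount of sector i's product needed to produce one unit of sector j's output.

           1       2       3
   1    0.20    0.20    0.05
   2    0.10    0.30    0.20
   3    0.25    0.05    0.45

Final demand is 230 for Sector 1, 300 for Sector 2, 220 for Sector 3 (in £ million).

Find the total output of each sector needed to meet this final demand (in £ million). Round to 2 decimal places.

I − A =
  [   0.80    -0.20    -0.05]
  [  -0.10     0.70    -0.20]
  [  -0.25    -0.05     0.55]
Cofactors of I−A, C_ij = (−1)^(i+j)·(minor ij) (rows/columns in the sector order above):
  C_11 = (0.70)(0.55) − (-0.20)(-0.05) = 0.3750
  C_12 = −[(-0.10)(0.55) − (-0.20)(-0.25)] = 0.1050
  C_13 = (-0.10)(-0.05) − (0.70)(-0.25) = 0.1800
  C_21 = −[(-0.20)(0.55) − (-0.05)(-0.05)] = 0.1125
  C_22 = (0.80)(0.55) − (-0.05)(-0.25) = 0.4275
  C_23 = −[(0.80)(-0.05) − (-0.20)(-0.25)] = 0.0900
  C_31 = (-0.20)(-0.20) − (-0.05)(0.70) = 0.0750
  C_32 = −[(0.80)(-0.20) − (-0.05)(-0.10)] = 0.1650
  C_33 = (0.80)(0.70) − (-0.20)(-0.10) = 0.5400
det(I−A) = Σ_j (I−A)_1j·C_1j = (0.80)(0.3750) + (-0.20)(0.1050) + (-0.05)(0.1800) = 0.2700
adj(I−A) = Cᵀ =
  [ 0.3750   0.1125   0.0750]
  [ 0.1050   0.4275   0.1650]
  [ 0.1800   0.0900   0.5400]
(I − A)⁻¹ = adj(I−A) / det(I−A) ≈
  [   1.3889     0.4167     0.2778]
  [   0.3889     1.5833     0.6111]
  [   0.6667     0.3333     2.0000]
x = (I − A)⁻¹ d = adj(I−A)·d / det(I−A), with det(I−A) = 0.2700:
  x_1 = (0.3750·230 + 0.1125·300 + 0.0750·220) / 0.2700 = 136.50 / 0.2700 ≈ 505.56
  x_2 = (0.1050·230 + 0.4275·300 + 0.1650·220) / 0.2700 = 188.70 / 0.2700 ≈ 698.89
  x_3 = (0.1800·230 + 0.0900·300 + 0.5400·220) / 0.2700 = 187.20 / 0.2700 ≈ 693.33

x_1 = 505.56, x_2 = 698.89, x_3 = 693.33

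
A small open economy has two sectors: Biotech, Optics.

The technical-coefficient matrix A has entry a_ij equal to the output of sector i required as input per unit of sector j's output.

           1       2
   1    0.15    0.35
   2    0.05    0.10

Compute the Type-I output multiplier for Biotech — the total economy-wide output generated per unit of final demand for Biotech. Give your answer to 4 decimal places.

I − A =
  [   0.85    -0.35]
  [  -0.05     0.90]
det(I−A) = (0.85)(0.90) − (-0.35)(-0.05) = 0.7475
adj(I−A) = [[0.90, 0.35], [0.05, 0.85]]
(I − A)⁻¹ = adj(I−A) / det(I−A) ≈
  [   1.20401     0.46823]
  [   0.06689     1.13712]
The output multiplier for sector j is the column-j sum of the Leontief inverse (I − A)⁻¹ = adj(I−A) / det(I−A).
Column 1 of adj(I−A): (0.90, 0.05); det(I−A) = 0.7475.
m_1 = (0.90 + 0.05) / 0.7475 = 0.95 / 0.7475 ≈ 1.2709.

m_1 = 1.2709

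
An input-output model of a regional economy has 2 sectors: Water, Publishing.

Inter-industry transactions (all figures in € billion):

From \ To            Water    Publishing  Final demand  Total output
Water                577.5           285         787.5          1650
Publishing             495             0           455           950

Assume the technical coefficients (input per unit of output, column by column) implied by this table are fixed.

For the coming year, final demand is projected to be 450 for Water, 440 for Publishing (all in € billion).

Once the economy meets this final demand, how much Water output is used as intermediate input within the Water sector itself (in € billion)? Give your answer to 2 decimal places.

Technical coefficients a_ij = z_ij / X_j:
  a_WW = 577.5/1650 = 0.35, a_PW = 495/1650 = 0.30
  a_WP = 285/950 = 0.30, a_PP = 0/950 = 0.00
I − A =
  [   0.65    -0.30]
  [  -0.30     1.00]
det(I−A) = (0.65)(1.00) − (-0.30)(-0.30) = 0.5600
adj(I−A) = [[1.00, 0.30], [0.30, 0.65]]
(I − A)⁻¹ = adj(I−A) / det(I−A) ≈
  [   1.7857     0.5357]
  [   0.5357     1.1607]
First solve x = (I − A)⁻¹ d = adj(I−A)·d / det(I−A); in particular x_W = (1.00·450 + 0.30·440) / 0.5600 = 582.00 / 0.5600 ≈ 1039.2857.
Intermediate flow from W to W: z_WW = a_WW · x_W = 0.35 × 582.00 / 0.5600 = 203.70 / 0.5600 = 363.75.

z_WW = 363.75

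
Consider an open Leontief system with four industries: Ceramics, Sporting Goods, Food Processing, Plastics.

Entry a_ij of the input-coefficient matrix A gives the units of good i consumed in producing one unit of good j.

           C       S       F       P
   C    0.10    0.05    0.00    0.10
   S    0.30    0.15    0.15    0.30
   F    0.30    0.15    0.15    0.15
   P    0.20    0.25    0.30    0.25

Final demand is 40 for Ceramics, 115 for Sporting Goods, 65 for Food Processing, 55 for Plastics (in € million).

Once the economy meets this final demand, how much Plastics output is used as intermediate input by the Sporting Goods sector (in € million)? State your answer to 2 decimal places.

I − A =
  [   0.90    -0.05     0.00    -0.10]
  [  -0.30     0.85    -0.15    -0.30]
  [  -0.30    -0.15     0.85    -0.15]
  [  -0.20    -0.25    -0.30     0.75]
Compute the cofactors C_ij = (−1)^(i+j)·(3×3 minor ij) of I−A; the adjugate is their transpose:
adj(I−A) = Cᵀ =
  [ 0.403875   0.055375   0.039375   0.083875]
  [ 0.294000   0.507250   0.188250   0.279750]
  [ 0.248250   0.152250   0.467500   0.187500]
  [ 0.305000   0.244750   0.260250   0.615000]
det(I−A) = Σ_j (I−A)_1j·C_1j = (0.90)(0.403875) + (-0.05)(0.294000) + (0.00)(0.248250) + (-0.10)(0.305000) = 0.3182875
(I − A)⁻¹ = adj(I−A) / det(I−A) ≈
  [   1.2689     0.1740     0.1237     0.2635]
  [   0.9237     1.5937     0.5914     0.8789]
  [   0.7800     0.4783     1.4688     0.5891]
  [   0.9583     0.7690     0.8177     1.9322]
First solve x = (I − A)⁻¹ d = adj(I−A)·d / det(I−A); in particular x_S = (0.294000·40 + 0.507250·115 + 0.188250·65 + 0.279750·55) / 0.3182875 = 97.71625 / 0.3182875 ≈ 307.0062.
Intermediate flow from P to S: z_PS = a_PS · x_S = 0.25 × 97.71625 / 0.3182875 = 24.4290625 / 0.3182875 ≈ 76.75.

z_PS = 76.75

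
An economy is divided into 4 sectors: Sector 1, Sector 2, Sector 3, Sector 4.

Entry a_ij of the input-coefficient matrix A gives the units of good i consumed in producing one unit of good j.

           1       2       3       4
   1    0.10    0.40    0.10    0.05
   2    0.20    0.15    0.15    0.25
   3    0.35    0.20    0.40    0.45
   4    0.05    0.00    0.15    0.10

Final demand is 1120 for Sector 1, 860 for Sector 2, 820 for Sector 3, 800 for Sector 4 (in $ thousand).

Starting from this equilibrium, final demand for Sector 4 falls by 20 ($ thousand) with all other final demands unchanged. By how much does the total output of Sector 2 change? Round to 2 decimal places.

I − A =
  [   0.90    -0.40    -0.10    -0.05]
  [  -0.20     0.85    -0.15    -0.25]
  [  -0.35    -0.20     0.60    -0.45]
  [  -0.05     0.00    -0.15     0.90]
Compute the cofactors C_ij = (−1)^(i+j)·(3×3 minor ij) of I−A; the adjugate is their transpose:
adj(I−A) = Cᵀ =
  [ 0.367125   0.208500   0.151875   0.154250]
  [ 0.165750   0.387375   0.175625   0.204625]
  [ 0.325375   0.296500   0.609375   0.405125]
  [ 0.074625   0.061000   0.110000   0.329250]
det(I−A) = Σ_j (I−A)_1j·C_1j = (0.90)(0.367125) + (-0.40)(0.165750) + (-0.10)(0.325375) + (-0.05)(0.074625) = 0.22784375
(I − A)⁻¹ = adj(I−A) / det(I−A) ≈
  [   1.6113     0.9151     0.6666     0.6770]
  [   0.7275     1.7002     0.7708     0.8981]
  [   1.4281     1.3013     2.6745     1.7781]
  [   0.3275     0.2677     0.4828     1.4451]
Δx = (I − A)⁻¹ Δd with Δd having -20 in the Sector 4 component and 0 elsewhere.
So Δx_2 = L_24 · (-20), where L_24 = adj(I−A)_24 / det(I−A) = 0.204625 / 0.22784375.
Δx_2 = 0.204625 × (-20) / 0.22784375 = -4.0925 / 0.22784375 ≈ -17.96.

Δx_2 = -17.96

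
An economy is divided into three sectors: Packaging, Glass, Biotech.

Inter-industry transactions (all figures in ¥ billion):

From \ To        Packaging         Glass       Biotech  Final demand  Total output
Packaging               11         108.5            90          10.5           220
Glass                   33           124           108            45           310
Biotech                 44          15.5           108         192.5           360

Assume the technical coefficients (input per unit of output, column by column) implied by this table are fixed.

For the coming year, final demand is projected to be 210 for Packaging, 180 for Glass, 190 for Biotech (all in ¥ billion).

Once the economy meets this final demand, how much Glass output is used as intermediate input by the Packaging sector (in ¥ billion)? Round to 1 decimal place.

Technical coefficients a_ij = z_ij / X_j:
  a_11 = 11/220 = 0.05, a_21 = 33/220 = 0.15, a_31 = 44/220 = 0.20
  a_12 = 108.5/310 = 0.35, a_22 = 124/310 = 0.40, a_32 = 15.5/310 = 0.05
  a_13 = 90/360 = 0.25, a_23 = 108/360 = 0.30, a_33 = 108/360 = 0.30
I − A =
  [   0.95    -0.35    -0.25]
  [  -0.15     0.60    -0.30]
  [  -0.20    -0.05     0.70]
Cofactors of I−A, C_ij = (−1)^(i+j)·(minor ij) (rows/columns in the sector order above):
  C_11 = (0.60)(0.70) − (-0.30)(-0.05) = 0.4050
  C_12 = −[(-0.15)(0.70) − (-0.30)(-0.20)] = 0.1650
  C_13 = (-0.15)(-0.05) − (0.60)(-0.20) = 0.1275
  C_21 = −[(-0.35)(0.70) − (-0.25)(-0.05)] = 0.2575
  C_22 = (0.95)(0.70) − (-0.25)(-0.20) = 0.6150
  C_23 = −[(0.95)(-0.05) − (-0.35)(-0.20)] = 0.1175
  C_31 = (-0.35)(-0.30) − (-0.25)(0.60) = 0.2550
  C_32 = −[(0.95)(-0.30) − (-0.25)(-0.15)] = 0.3225
  C_33 = (0.95)(0.60) − (-0.35)(-0.15) = 0.5175
det(I−A) = Σ_j (I−A)_1j·C_1j = (0.95)(0.4050) + (-0.35)(0.1650) + (-0.25)(0.1275) = 0.295125
adj(I−A) = Cᵀ =
  [ 0.4050   0.2575   0.2550]
  [ 0.1650   0.6150   0.3225]
  [ 0.1275   0.1175   0.5175]
(I − A)⁻¹ = adj(I−A) / det(I−A) ≈
  [   1.3723     0.8725     0.8640]
  [   0.5591     2.0839     1.0928]
  [   0.4320     0.3981     1.7535]
First solve x = (I − A)⁻¹ d = adj(I−A)·d / det(I−A); in particular x_1 = (0.4050·210 + 0.2575·180 + 0.2550·190) / 0.295125 = 179.85 / 0.295125 ≈ 609.403.
Intermediate flow from 2 to 1: z_21 = a_21 · x_1 = 0.15 × 179.85 / 0.295125 = 26.9775 / 0.295125 ≈ 91.4.

z_21 = 91.4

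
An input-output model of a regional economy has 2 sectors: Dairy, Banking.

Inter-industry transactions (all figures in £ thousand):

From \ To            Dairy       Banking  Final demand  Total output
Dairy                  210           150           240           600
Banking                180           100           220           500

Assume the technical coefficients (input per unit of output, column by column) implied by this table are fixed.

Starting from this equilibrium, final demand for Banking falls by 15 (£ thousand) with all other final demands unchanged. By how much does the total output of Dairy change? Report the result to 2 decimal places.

Technical coefficients a_ij = z_ij / X_j:
  a_DD = 210/600 = 0.35, a_BD = 180/600 = 0.30
  a_DB = 150/500 = 0.30, a_BB = 100/500 = 0.20
I − A =
  [   0.65    -0.30]
  [  -0.30     0.80]
det(I−A) = (0.65)(0.80) − (-0.30)(-0.30) = 0.4300
adj(I−A) = [[0.80, 0.30], [0.30, 0.65]]
(I − A)⁻¹ = adj(I−A) / det(I−A) ≈
  [   1.8605     0.6977]
  [   0.6977     1.5116]
Δx = (I − A)⁻¹ Δd with Δd having -15 in the Banking component and 0 elsewhere.
So Δx_D = L_DB · (-15), where L_DB = adj(I−A)_DB / det(I−A) = 0.30 / 0.4300.
Δx_D = 0.30 × (-15) / 0.4300 = -4.50 / 0.4300 ≈ -10.47.

Δx_D = -10.47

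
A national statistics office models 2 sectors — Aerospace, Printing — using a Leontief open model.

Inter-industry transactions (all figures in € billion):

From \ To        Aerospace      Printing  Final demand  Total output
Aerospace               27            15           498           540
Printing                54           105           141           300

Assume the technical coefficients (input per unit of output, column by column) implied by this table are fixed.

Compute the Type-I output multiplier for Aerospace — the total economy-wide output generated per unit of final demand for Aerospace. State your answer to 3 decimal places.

m_A = 1.224

Technical coefficients a_ij = z_ij / X_j:
  a_AA = 27/540 = 0.05, a_PA = 54/540 = 0.10
  a_AP = 15/300 = 0.05, a_PP = 105/300 = 0.35
I − A =
  [   0.95    -0.05]
  [  -0.10     0.65]
det(I−A) = (0.95)(0.65) − (-0.05)(-0.10) = 0.6125
adj(I−A) = [[0.65, 0.05], [0.10, 0.95]]
(I − A)⁻¹ = adj(I−A) / det(I−A) ≈
  [   1.0612     0.0816]
  [   0.1633     1.5510]
The output multiplier for sector j is the column-j sum of the Leontief inverse (I − A)⁻¹ = adj(I−A) / det(I−A).
Column A of adj(I−A): (0.65, 0.10); det(I−A) = 0.6125.
m_A = (0.65 + 0.10) / 0.6125 = 0.75 / 0.6125 ≈ 1.224.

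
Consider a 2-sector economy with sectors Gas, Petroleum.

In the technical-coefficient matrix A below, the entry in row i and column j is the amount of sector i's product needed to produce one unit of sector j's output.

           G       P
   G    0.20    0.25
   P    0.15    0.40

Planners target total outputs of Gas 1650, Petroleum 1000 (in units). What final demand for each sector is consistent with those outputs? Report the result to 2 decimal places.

d_G = 1070.00, d_P = 352.50

I − A =
  [   0.80    -0.25]
  [  -0.15     0.60]
d = (I − A) x:
  d_G = (+0.80)·1650 + (-0.25)·1000 = 1070.00
  d_P = (-0.15)·1650 + (+0.60)·1000 = 352.50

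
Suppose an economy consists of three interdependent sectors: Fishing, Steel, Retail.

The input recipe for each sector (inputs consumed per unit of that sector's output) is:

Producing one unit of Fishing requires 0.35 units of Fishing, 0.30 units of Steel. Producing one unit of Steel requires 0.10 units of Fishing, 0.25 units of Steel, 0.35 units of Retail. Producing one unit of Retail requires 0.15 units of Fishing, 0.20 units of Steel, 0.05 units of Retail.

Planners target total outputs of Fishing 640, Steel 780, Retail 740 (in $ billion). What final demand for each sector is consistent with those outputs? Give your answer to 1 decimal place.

I − A =
  [   0.65    -0.10    -0.15]
  [  -0.30     0.75    -0.20]
  [   0.00    -0.35     0.95]
d = (I − A) x:
  d_1 = (+0.65)·640 + (-0.10)·780 + (-0.15)·740 = 227.0
  d_2 = (-0.30)·640 + (+0.75)·780 + (-0.20)·740 = 245.0
  d_3 = (+0.00)·640 + (-0.35)·780 + (+0.95)·740 = 430.0

d_1 = 227.0, d_2 = 245.0, d_3 = 430.0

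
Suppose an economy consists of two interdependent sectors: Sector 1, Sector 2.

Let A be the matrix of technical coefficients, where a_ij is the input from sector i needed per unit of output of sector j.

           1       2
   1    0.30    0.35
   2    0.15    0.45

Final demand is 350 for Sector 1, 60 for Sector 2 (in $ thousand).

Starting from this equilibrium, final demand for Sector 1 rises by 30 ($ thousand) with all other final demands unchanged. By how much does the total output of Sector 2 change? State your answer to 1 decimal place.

I − A =
  [   0.70    -0.35]
  [  -0.15     0.55]
det(I−A) = (0.70)(0.55) − (-0.35)(-0.15) = 0.3325
adj(I−A) = [[0.55, 0.35], [0.15, 0.70]]
(I − A)⁻¹ = adj(I−A) / det(I−A) ≈
  [   1.6541     1.0526]
  [   0.4511     2.1053]
Δx = (I − A)⁻¹ Δd with Δd having +30 in the Sector 1 component and 0 elsewhere.
So Δx_2 = L_21 · (+30), where L_21 = adj(I−A)_21 / det(I−A) = 0.15 / 0.3325.
Δx_2 = 0.15 × (+30) / 0.3325 = 4.50 / 0.3325 ≈ 13.5.

Δx_2 = 13.5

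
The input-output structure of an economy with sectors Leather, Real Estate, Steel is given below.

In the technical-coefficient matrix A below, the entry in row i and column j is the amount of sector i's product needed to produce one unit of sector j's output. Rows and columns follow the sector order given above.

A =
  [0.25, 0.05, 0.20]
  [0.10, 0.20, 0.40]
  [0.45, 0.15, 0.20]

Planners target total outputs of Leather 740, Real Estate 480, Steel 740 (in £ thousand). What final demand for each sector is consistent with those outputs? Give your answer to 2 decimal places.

d_1 = 383.00, d_2 = 14.00, d_3 = 187.00

I − A =
  [   0.75    -0.05    -0.20]
  [  -0.10     0.80    -0.40]
  [  -0.45    -0.15     0.80]
d = (I − A) x:
  d_1 = (+0.75)·740 + (-0.05)·480 + (-0.20)·740 = 383.00
  d_2 = (-0.10)·740 + (+0.80)·480 + (-0.40)·740 = 14.00
  d_3 = (-0.45)·740 + (-0.15)·480 + (+0.80)·740 = 187.00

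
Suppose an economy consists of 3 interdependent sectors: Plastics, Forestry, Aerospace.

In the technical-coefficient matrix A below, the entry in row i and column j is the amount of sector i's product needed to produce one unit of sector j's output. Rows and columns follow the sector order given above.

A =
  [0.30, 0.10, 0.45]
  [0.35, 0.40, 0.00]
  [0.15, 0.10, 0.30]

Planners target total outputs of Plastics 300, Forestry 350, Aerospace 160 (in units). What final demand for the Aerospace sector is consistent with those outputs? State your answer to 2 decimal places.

I − A =
  [   0.70    -0.10    -0.45]
  [  -0.35     0.60     0.00]
  [  -0.15    -0.10     0.70]
d = (I − A) x:
  d_P = (+0.70)·300 + (-0.10)·350 + (-0.45)·160 = 103.00
  d_F = (-0.35)·300 + (+0.60)·350 + (+0.00)·160 = 105.00
  d_A = (-0.15)·300 + (-0.10)·350 + (+0.70)·160 = 32.00

d_A = 32.00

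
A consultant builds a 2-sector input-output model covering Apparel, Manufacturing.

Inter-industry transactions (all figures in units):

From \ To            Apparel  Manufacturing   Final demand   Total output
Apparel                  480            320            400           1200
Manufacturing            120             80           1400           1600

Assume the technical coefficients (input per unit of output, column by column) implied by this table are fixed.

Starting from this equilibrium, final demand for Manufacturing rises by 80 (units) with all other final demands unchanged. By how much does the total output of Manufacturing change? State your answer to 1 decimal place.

Δx_2 = 87.3

Technical coefficients a_ij = z_ij / X_j:
  a_11 = 480/1200 = 0.40, a_21 = 120/1200 = 0.10
  a_12 = 320/1600 = 0.20, a_22 = 80/1600 = 0.05
I − A =
  [   0.60    -0.20]
  [  -0.10     0.95]
det(I−A) = (0.60)(0.95) − (-0.20)(-0.10) = 0.5500
adj(I−A) = [[0.95, 0.20], [0.10, 0.60]]
(I − A)⁻¹ = adj(I−A) / det(I−A) ≈
  [   1.7273     0.3636]
  [   0.1818     1.0909]
Δx = (I − A)⁻¹ Δd with Δd having +80 in the Manufacturing component and 0 elsewhere.
So Δx_2 = L_22 · (+80), where L_22 = adj(I−A)_22 / det(I−A) = 0.60 / 0.5500.
Δx_2 = 0.60 × (+80) / 0.5500 = 48.00 / 0.5500 ≈ 87.3.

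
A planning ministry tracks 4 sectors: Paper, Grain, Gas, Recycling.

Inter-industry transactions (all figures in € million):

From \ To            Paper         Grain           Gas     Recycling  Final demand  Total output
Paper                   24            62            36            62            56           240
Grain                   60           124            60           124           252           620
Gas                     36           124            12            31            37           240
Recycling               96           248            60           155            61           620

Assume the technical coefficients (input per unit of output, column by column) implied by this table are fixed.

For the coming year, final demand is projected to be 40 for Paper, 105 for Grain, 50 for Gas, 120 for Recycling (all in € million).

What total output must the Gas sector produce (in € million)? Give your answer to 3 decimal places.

x_3 = 185.192

Technical coefficients a_ij = z_ij / X_j:
  a_11 = 24/240 = 0.10, a_21 = 60/240 = 0.25, a_31 = 36/240 = 0.15, a_41 = 96/240 = 0.40
  a_12 = 62/620 = 0.10, a_22 = 124/620 = 0.20, a_32 = 124/620 = 0.20, a_42 = 248/620 = 0.40
  a_13 = 36/240 = 0.15, a_23 = 60/240 = 0.25, a_33 = 12/240 = 0.05, a_43 = 60/240 = 0.25
  a_14 = 62/620 = 0.10, a_24 = 124/620 = 0.20, a_34 = 31/620 = 0.05, a_44 = 155/620 = 0.25
I − A =
  [   0.90    -0.10    -0.15    -0.10]
  [  -0.25     0.80    -0.25    -0.20]
  [  -0.15    -0.20     0.95    -0.05]
  [  -0.40    -0.40    -0.25     0.75]
Compute the cofactors C_ij = (−1)^(i+j)·(3×3 minor ij) of I−A; the adjugate is their transpose:
adj(I−A) = Cᵀ =
  [ 0.431500   0.138500   0.131750   0.103250]
  [ 0.291625   0.568375   0.250125   0.207125]
  [ 0.152500   0.164250   0.399250   0.090750]
  [ 0.436500   0.431750   0.336750   0.586000]
det(I−A) = Σ_j (I−A)_1j·C_1j = (0.90)(0.431500) + (-0.10)(0.291625) + (-0.15)(0.152500) + (-0.10)(0.436500) = 0.2926625
(I − A)⁻¹ = adj(I−A) / det(I−A) ≈
  [   1.4744     0.4732     0.4502     0.3528]
  [   0.9965     1.9421     0.8547     0.7077]
  [   0.5211     0.5612     1.3642     0.3101]
  [   1.4915     1.4752     1.1506     2.0023]
x = (I − A)⁻¹ d = adj(I−A)·d / det(I−A), with det(I−A) = 0.2926625:
  x_1 = (0.431500·40 + 0.138500·105 + 0.131750·50 + 0.103250·120) / 0.2926625 = 50.78 / 0.2926625 ≈ 173.510
  x_2 = (0.291625·40 + 0.568375·105 + 0.250125·50 + 0.207125·120) / 0.2926625 = 108.705625 / 0.2926625 ≈ 371.437
  x_3 = (0.152500·40 + 0.164250·105 + 0.399250·50 + 0.090750·120) / 0.2926625 = 54.19875 / 0.2926625 ≈ 185.192
  x_4 = (0.436500·40 + 0.431750·105 + 0.336750·50 + 0.586000·120) / 0.2926625 = 149.95125 / 0.2926625 ≈ 512.369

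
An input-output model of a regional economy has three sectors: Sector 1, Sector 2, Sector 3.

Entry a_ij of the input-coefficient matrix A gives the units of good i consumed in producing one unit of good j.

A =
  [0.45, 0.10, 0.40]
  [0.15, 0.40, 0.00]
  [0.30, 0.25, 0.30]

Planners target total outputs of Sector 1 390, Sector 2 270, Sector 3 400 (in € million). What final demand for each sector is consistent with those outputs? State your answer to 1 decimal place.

I − A =
  [   0.55    -0.10    -0.40]
  [  -0.15     0.60     0.00]
  [  -0.30    -0.25     0.70]
d = (I − A) x:
  d_1 = (+0.55)·390 + (-0.10)·270 + (-0.40)·400 = 27.5
  d_2 = (-0.15)·390 + (+0.60)·270 + (+0.00)·400 = 103.5
  d_3 = (-0.30)·390 + (-0.25)·270 + (+0.70)·400 = 95.5

d_1 = 27.5, d_2 = 103.5, d_3 = 95.5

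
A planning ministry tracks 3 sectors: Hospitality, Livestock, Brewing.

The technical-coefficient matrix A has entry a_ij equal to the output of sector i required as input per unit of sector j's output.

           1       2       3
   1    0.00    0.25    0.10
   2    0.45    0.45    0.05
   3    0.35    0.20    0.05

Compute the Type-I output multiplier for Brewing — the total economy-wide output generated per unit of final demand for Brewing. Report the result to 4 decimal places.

I − A =
  [   1.00    -0.25    -0.10]
  [  -0.45     0.55    -0.05]
  [  -0.35    -0.20     0.95]
Cofactors of I−A, C_ij = (−1)^(i+j)·(minor ij) (rows/columns in the sector order above):
  C_11 = (0.55)(0.95) − (-0.05)(-0.20) = 0.5125
  C_12 = −[(-0.45)(0.95) − (-0.05)(-0.35)] = 0.4450
  C_13 = (-0.45)(-0.20) − (0.55)(-0.35) = 0.2825
  C_21 = −[(-0.25)(0.95) − (-0.10)(-0.20)] = 0.2575
  C_22 = (1.00)(0.95) − (-0.10)(-0.35) = 0.9150
  C_23 = −[(1.00)(-0.20) − (-0.25)(-0.35)] = 0.2875
  C_31 = (-0.25)(-0.05) − (-0.10)(0.55) = 0.0675
  C_32 = −[(1.00)(-0.05) − (-0.10)(-0.45)] = 0.0950
  C_33 = (1.00)(0.55) − (-0.25)(-0.45) = 0.4375
det(I−A) = Σ_j (I−A)_1j·C_1j = (1.00)(0.5125) + (-0.25)(0.4450) + (-0.10)(0.2825) = 0.3730
adj(I−A) = Cᵀ =
  [ 0.5125   0.2575   0.0675]
  [ 0.4450   0.9150   0.0950]
  [ 0.2825   0.2875   0.4375]
(I − A)⁻¹ = adj(I−A) / det(I−A) ≈
  [   1.37399     0.69035     0.18097]
  [   1.19303     2.45308     0.25469]
  [   0.75737     0.77078     1.17292]
The output multiplier for sector j is the column-j sum of the Leontief inverse (I − A)⁻¹ = adj(I−A) / det(I−A).
Column 3 of adj(I−A): (0.0675, 0.0950, 0.4375); det(I−A) = 0.3730.
m_3 = (0.0675 + 0.0950 + 0.4375) / 0.3730 = 0.60 / 0.3730 ≈ 1.6086.

m_3 = 1.6086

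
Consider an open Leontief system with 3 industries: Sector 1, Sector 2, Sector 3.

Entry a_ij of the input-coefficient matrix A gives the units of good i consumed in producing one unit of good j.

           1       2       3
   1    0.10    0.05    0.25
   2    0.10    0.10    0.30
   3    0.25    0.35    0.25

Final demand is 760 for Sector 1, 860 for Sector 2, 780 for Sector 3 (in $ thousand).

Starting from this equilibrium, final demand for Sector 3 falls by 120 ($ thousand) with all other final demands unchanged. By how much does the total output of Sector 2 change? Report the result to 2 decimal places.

I − A =
  [   0.90    -0.05    -0.25]
  [  -0.10     0.90    -0.30]
  [  -0.25    -0.35     0.75]
Cofactors of I−A, C_ij = (−1)^(i+j)·(minor ij) (rows/columns in the sector order above):
  C_11 = (0.90)(0.75) − (-0.30)(-0.35) = 0.5700
  C_12 = −[(-0.10)(0.75) − (-0.30)(-0.25)] = 0.1500
  C_13 = (-0.10)(-0.35) − (0.90)(-0.25) = 0.2600
  C_21 = −[(-0.05)(0.75) − (-0.25)(-0.35)] = 0.1250
  C_22 = (0.90)(0.75) − (-0.25)(-0.25) = 0.6125
  C_23 = −[(0.90)(-0.35) − (-0.05)(-0.25)] = 0.3275
  C_31 = (-0.05)(-0.30) − (-0.25)(0.90) = 0.2400
  C_32 = −[(0.90)(-0.30) − (-0.25)(-0.10)] = 0.2950
  C_33 = (0.90)(0.90) − (-0.05)(-0.10) = 0.8050
det(I−A) = Σ_j (I−A)_1j·C_1j = (0.90)(0.5700) + (-0.05)(0.1500) + (-0.25)(0.2600) = 0.4405
adj(I−A) = Cᵀ =
  [ 0.5700   0.1250   0.2400]
  [ 0.1500   0.6125   0.2950]
  [ 0.2600   0.3275   0.8050]
(I − A)⁻¹ = adj(I−A) / det(I−A) ≈
  [   1.2940     0.2838     0.5448]
  [   0.3405     1.3905     0.6697]
  [   0.5902     0.7435     1.8275]
Δx = (I − A)⁻¹ Δd with Δd having -120 in the Sector 3 component and 0 elsewhere.
So Δx_2 = L_23 · (-120), where L_23 = adj(I−A)_23 / det(I−A) = 0.2950 / 0.4405.
Δx_2 = 0.2950 × (-120) / 0.4405 = -35.40 / 0.4405 ≈ -80.36.

Δx_2 = -80.36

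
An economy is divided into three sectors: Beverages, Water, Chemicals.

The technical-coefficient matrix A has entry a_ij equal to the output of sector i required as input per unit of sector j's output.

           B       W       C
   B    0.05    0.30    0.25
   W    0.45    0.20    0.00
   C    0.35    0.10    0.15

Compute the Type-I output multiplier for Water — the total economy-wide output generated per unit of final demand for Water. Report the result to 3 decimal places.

I − A =
  [   0.95    -0.30    -0.25]
  [  -0.45     0.80     0.00]
  [  -0.35    -0.10     0.85]
Cofactors of I−A, C_ij = (−1)^(i+j)·(minor ij) (rows/columns in the sector order above):
  C_11 = (0.80)(0.85) − (0.00)(-0.10) = 0.6800
  C_12 = −[(-0.45)(0.85) − (0.00)(-0.35)] = 0.3825
  C_13 = (-0.45)(-0.10) − (0.80)(-0.35) = 0.3250
  C_21 = −[(-0.30)(0.85) − (-0.25)(-0.10)] = 0.2800
  C_22 = (0.95)(0.85) − (-0.25)(-0.35) = 0.7200
  C_23 = −[(0.95)(-0.10) − (-0.30)(-0.35)] = 0.2000
  C_31 = (-0.30)(0.00) − (-0.25)(0.80) = 0.2000
  C_32 = −[(0.95)(0.00) − (-0.25)(-0.45)] = 0.1125
  C_33 = (0.95)(0.80) − (-0.30)(-0.45) = 0.6250
det(I−A) = Σ_j (I−A)_1j·C_1j = (0.95)(0.6800) + (-0.30)(0.3825) + (-0.25)(0.3250) = 0.4500
adj(I−A) = Cᵀ =
  [ 0.6800   0.2800   0.2000]
  [ 0.3825   0.7200   0.1125]
  [ 0.3250   0.2000   0.6250]
(I − A)⁻¹ = adj(I−A) / det(I−A) ≈
  [   1.5111     0.6222     0.4444]
  [   0.8500     1.6000     0.2500]
  [   0.7222     0.4444     1.3889]
The output multiplier for sector j is the column-j sum of the Leontief inverse (I − A)⁻¹ = adj(I−A) / det(I−A).
Column W of adj(I−A): (0.2800, 0.7200, 0.2000); det(I−A) = 0.4500.
m_W = (0.2800 + 0.7200 + 0.2000) / 0.4500 = 1.20 / 0.4500 ≈ 2.667.

m_W = 2.667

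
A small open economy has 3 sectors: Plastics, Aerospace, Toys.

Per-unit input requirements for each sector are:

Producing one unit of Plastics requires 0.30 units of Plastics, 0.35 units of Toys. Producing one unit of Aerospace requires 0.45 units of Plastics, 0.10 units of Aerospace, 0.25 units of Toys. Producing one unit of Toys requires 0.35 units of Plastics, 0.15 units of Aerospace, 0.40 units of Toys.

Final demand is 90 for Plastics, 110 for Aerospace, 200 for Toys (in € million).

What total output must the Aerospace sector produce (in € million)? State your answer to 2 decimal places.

x_A = 268.27

I − A =
  [   0.70    -0.45    -0.35]
  [   0.00     0.90    -0.15]
  [  -0.35    -0.25     0.60]
Cofactors of I−A, C_ij = (−1)^(i+j)·(minor ij) (rows/columns in the sector order above):
  C_11 = (0.90)(0.60) − (-0.15)(-0.25) = 0.5025
  C_12 = −[(0.00)(0.60) − (-0.15)(-0.35)] = 0.0525
  C_13 = (0.00)(-0.25) − (0.90)(-0.35) = 0.3150
  C_21 = −[(-0.45)(0.60) − (-0.35)(-0.25)] = 0.3575
  C_22 = (0.70)(0.60) − (-0.35)(-0.35) = 0.2975
  C_23 = −[(0.70)(-0.25) − (-0.45)(-0.35)] = 0.3325
  C_31 = (-0.45)(-0.15) − (-0.35)(0.90) = 0.3825
  C_32 = −[(0.70)(-0.15) − (-0.35)(0.00)] = 0.1050
  C_33 = (0.70)(0.90) − (-0.45)(0.00) = 0.6300
det(I−A) = Σ_j (I−A)_1j·C_1j = (0.70)(0.5025) + (-0.45)(0.0525) + (-0.35)(0.3150) = 0.217875
adj(I−A) = Cᵀ =
  [ 0.5025   0.3575   0.3825]
  [ 0.0525   0.2975   0.1050]
  [ 0.3150   0.3325   0.6300]
(I − A)⁻¹ = adj(I−A) / det(I−A) ≈
  [   2.3064     1.6408     1.7556]
  [   0.2410     1.3655     0.4819]
  [   1.4458     1.5261     2.8916]
x = (I − A)⁻¹ d = adj(I−A)·d / det(I−A), with det(I−A) = 0.217875:
  x_P = (0.5025·90 + 0.3575·110 + 0.3825·200) / 0.217875 = 161.05 / 0.217875 ≈ 739.19
  x_A = (0.0525·90 + 0.2975·110 + 0.1050·200) / 0.217875 = 58.45 / 0.217875 ≈ 268.27
  x_T = (0.3150·90 + 0.3325·110 + 0.6300·200) / 0.217875 = 190.925 / 0.217875 ≈ 876.31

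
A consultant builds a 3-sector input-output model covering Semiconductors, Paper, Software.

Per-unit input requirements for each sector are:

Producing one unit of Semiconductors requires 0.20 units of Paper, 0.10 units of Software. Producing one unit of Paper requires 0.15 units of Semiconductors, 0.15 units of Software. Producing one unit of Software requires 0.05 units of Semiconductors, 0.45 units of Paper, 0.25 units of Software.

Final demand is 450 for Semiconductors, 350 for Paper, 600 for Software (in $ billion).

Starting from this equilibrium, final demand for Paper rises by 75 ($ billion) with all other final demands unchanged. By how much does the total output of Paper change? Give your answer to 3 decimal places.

Δx_2 = 86.394

I − A =
  [   1.00    -0.15    -0.05]
  [  -0.20     1.00    -0.45]
  [  -0.10    -0.15     0.75]
Cofactors of I−A, C_ij = (−1)^(i+j)·(minor ij) (rows/columns in the sector order above):
  C_11 = (1.00)(0.75) − (-0.45)(-0.15) = 0.6825
  C_12 = −[(-0.20)(0.75) − (-0.45)(-0.10)] = 0.1950
  C_13 = (-0.20)(-0.15) − (1.00)(-0.10) = 0.1300
  C_21 = −[(-0.15)(0.75) − (-0.05)(-0.15)] = 0.1200
  C_22 = (1.00)(0.75) − (-0.05)(-0.10) = 0.7450
  C_23 = −[(1.00)(-0.15) − (-0.15)(-0.10)] = 0.1650
  C_31 = (-0.15)(-0.45) − (-0.05)(1.00) = 0.1175
  C_32 = −[(1.00)(-0.45) − (-0.05)(-0.20)] = 0.4600
  C_33 = (1.00)(1.00) − (-0.15)(-0.20) = 0.9700
det(I−A) = Σ_j (I−A)_1j·C_1j = (1.00)(0.6825) + (-0.15)(0.1950) + (-0.05)(0.1300) = 0.64675
adj(I−A) = Cᵀ =
  [ 0.6825   0.1200   0.1175]
  [ 0.1950   0.7450   0.4600]
  [ 0.1300   0.1650   0.9700]
(I − A)⁻¹ = adj(I−A) / det(I−A) ≈
  [   1.0553     0.1855     0.1817]
  [   0.3015     1.1519     0.7112]
  [   0.2010     0.2551     1.4998]
Δx = (I − A)⁻¹ Δd with Δd having +75 in the Paper component and 0 elsewhere.
So Δx_2 = L_22 · (+75), where L_22 = adj(I−A)_22 / det(I−A) = 0.7450 / 0.64675.
Δx_2 = 0.7450 × (+75) / 0.64675 = 55.875 / 0.64675 ≈ 86.394.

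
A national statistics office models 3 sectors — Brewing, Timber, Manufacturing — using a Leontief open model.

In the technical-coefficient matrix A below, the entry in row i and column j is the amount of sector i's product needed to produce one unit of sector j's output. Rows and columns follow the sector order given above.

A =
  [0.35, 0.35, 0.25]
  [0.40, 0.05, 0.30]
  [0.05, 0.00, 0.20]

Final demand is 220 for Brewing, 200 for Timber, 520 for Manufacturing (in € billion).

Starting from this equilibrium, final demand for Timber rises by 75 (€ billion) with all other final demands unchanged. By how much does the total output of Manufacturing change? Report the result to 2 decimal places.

Δx_3 = 3.60

I − A =
  [   0.65    -0.35    -0.25]
  [  -0.40     0.95    -0.30]
  [  -0.05     0.00     0.80]
Cofactors of I−A, C_ij = (−1)^(i+j)·(minor ij) (rows/columns in the sector order above):
  C_11 = (0.95)(0.80) − (-0.30)(0.00) = 0.7600
  C_12 = −[(-0.40)(0.80) − (-0.30)(-0.05)] = 0.3350
  C_13 = (-0.40)(0.00) − (0.95)(-0.05) = 0.0475
  C_21 = −[(-0.35)(0.80) − (-0.25)(0.00)] = 0.2800
  C_22 = (0.65)(0.80) − (-0.25)(-0.05) = 0.5075
  C_23 = −[(0.65)(0.00) − (-0.35)(-0.05)] = 0.0175
  C_31 = (-0.35)(-0.30) − (-0.25)(0.95) = 0.3425
  C_32 = −[(0.65)(-0.30) − (-0.25)(-0.40)] = 0.2950
  C_33 = (0.65)(0.95) − (-0.35)(-0.40) = 0.4775
det(I−A) = Σ_j (I−A)_1j·C_1j = (0.65)(0.7600) + (-0.35)(0.3350) + (-0.25)(0.0475) = 0.364875
adj(I−A) = Cᵀ =
  [ 0.7600   0.2800   0.3425]
  [ 0.3350   0.5075   0.2950]
  [ 0.0475   0.0175   0.4775]
(I − A)⁻¹ = adj(I−A) / det(I−A) ≈
  [   2.0829     0.7674     0.9387]
  [   0.9181     1.3909     0.8085]
  [   0.1302     0.0480     1.3087]
Δx = (I − A)⁻¹ Δd with Δd having +75 in the Timber component and 0 elsewhere.
So Δx_3 = L_32 · (+75), where L_32 = adj(I−A)_32 / det(I−A) = 0.0175 / 0.364875.
Δx_3 = 0.0175 × (+75) / 0.364875 = 1.3125 / 0.364875 ≈ 3.60.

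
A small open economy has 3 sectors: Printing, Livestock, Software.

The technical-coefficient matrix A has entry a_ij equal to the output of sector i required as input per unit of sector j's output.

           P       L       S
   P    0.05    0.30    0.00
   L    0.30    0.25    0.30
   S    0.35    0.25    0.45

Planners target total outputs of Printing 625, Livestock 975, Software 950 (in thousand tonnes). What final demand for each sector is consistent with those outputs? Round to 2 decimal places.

d_P = 301.25, d_L = 258.75, d_S = 60.00

I − A =
  [   0.95    -0.30     0.00]
  [  -0.30     0.75    -0.30]
  [  -0.35    -0.25     0.55]
d = (I − A) x:
  d_P = (+0.95)·625 + (-0.30)·975 + (+0.00)·950 = 301.25
  d_L = (-0.30)·625 + (+0.75)·975 + (-0.30)·950 = 258.75
  d_S = (-0.35)·625 + (-0.25)·975 + (+0.55)·950 = 60.00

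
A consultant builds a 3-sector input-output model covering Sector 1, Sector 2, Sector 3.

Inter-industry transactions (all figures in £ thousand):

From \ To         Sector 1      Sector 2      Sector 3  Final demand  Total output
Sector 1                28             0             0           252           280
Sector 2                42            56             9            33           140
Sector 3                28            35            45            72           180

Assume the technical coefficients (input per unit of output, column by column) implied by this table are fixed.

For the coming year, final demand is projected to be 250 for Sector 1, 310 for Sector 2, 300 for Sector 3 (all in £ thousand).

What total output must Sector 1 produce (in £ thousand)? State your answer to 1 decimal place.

Technical coefficients a_ij = z_ij / X_j:
  a_11 = 28/280 = 0.10, a_21 = 42/280 = 0.15, a_31 = 28/280 = 0.10
  a_12 = 0/140 = 0.00, a_22 = 56/140 = 0.40, a_32 = 35/140 = 0.25
  a_13 = 0/180 = 0.00, a_23 = 9/180 = 0.05, a_33 = 45/180 = 0.25
I − A =
  [   0.90     0.00     0.00]
  [  -0.15     0.60    -0.05]
  [  -0.10    -0.25     0.75]
Cofactors of I−A, C_ij = (−1)^(i+j)·(minor ij) (rows/columns in the sector order above):
  C_11 = (0.60)(0.75) − (-0.05)(-0.25) = 0.4375
  C_12 = −[(-0.15)(0.75) − (-0.05)(-0.10)] = 0.1175
  C_13 = (-0.15)(-0.25) − (0.60)(-0.10) = 0.0975
  C_21 = −[(0.00)(0.75) − (0.00)(-0.25)] = 0.0000
  C_22 = (0.90)(0.75) − (0.00)(-0.10) = 0.6750
  C_23 = −[(0.90)(-0.25) − (0.00)(-0.10)] = 0.2250
  C_31 = (0.00)(-0.05) − (0.00)(0.60) = 0.0000
  C_32 = −[(0.90)(-0.05) − (0.00)(-0.15)] = 0.0450
  C_33 = (0.90)(0.60) − (0.00)(-0.15) = 0.5400
det(I−A) = Σ_j (I−A)_1j·C_1j = (0.90)(0.4375) + (0.00)(0.1175) + (0.00)(0.0975) = 0.39375
adj(I−A) = Cᵀ =
  [ 0.4375   0.0000   0.0000]
  [ 0.1175   0.6750   0.0450]
  [ 0.0975   0.2250   0.5400]
(I − A)⁻¹ = adj(I−A) / det(I−A) ≈
  [   1.1111     0.0000     0.0000]
  [   0.2984     1.7143     0.1143]
  [   0.2476     0.5714     1.3714]
x = (I − A)⁻¹ d = adj(I−A)·d / det(I−A), with det(I−A) = 0.39375:
  x_1 = (0.4375·250 + 0.0000·310 + 0.0000·300) / 0.39375 = 109.375 / 0.39375 ≈ 277.8
  x_2 = (0.1175·250 + 0.6750·310 + 0.0450·300) / 0.39375 = 252.125 / 0.39375 ≈ 640.3
  x_3 = (0.0975·250 + 0.2250·310 + 0.5400·300) / 0.39375 = 256.125 / 0.39375 ≈ 650.5

x_1 = 277.8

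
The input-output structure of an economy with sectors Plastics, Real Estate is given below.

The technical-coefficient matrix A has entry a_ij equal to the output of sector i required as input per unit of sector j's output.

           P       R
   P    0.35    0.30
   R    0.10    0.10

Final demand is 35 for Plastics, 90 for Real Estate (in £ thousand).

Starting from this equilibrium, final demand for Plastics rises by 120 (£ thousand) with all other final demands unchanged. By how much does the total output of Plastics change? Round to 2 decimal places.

Δx_P = 194.59

I − A =
  [   0.65    -0.30]
  [  -0.10     0.90]
det(I−A) = (0.65)(0.90) − (-0.30)(-0.10) = 0.5550
adj(I−A) = [[0.90, 0.30], [0.10, 0.65]]
(I − A)⁻¹ = adj(I−A) / det(I−A) ≈
  [   1.6216     0.5405]
  [   0.1802     1.1712]
Δx = (I − A)⁻¹ Δd with Δd having +120 in the Plastics component and 0 elsewhere.
So Δx_P = L_PP · (+120), where L_PP = adj(I−A)_PP / det(I−A) = 0.90 / 0.5550.
Δx_P = 0.90 × (+120) / 0.5550 = 108.00 / 0.5550 ≈ 194.59.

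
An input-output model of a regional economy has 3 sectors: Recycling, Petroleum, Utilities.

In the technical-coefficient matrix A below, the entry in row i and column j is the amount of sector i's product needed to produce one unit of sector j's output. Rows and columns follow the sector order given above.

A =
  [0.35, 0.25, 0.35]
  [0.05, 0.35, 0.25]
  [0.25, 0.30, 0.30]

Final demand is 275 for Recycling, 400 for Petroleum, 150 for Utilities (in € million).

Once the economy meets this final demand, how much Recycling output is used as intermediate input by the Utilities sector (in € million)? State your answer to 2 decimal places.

z_13 = 465.17

I − A =
  [   0.65    -0.25    -0.35]
  [  -0.05     0.65    -0.25]
  [  -0.25    -0.30     0.70]
Cofactors of I−A, C_ij = (−1)^(i+j)·(minor ij) (rows/columns in the sector order above):
  C_11 = (0.65)(0.70) − (-0.25)(-0.30) = 0.3800
  C_12 = −[(-0.05)(0.70) − (-0.25)(-0.25)] = 0.0975
  C_13 = (-0.05)(-0.30) − (0.65)(-0.25) = 0.1775
  C_21 = −[(-0.25)(0.70) − (-0.35)(-0.30)] = 0.2800
  C_22 = (0.65)(0.70) − (-0.35)(-0.25) = 0.3675
  C_23 = −[(0.65)(-0.30) − (-0.25)(-0.25)] = 0.2575
  C_31 = (-0.25)(-0.25) − (-0.35)(0.65) = 0.2900
  C_32 = −[(0.65)(-0.25) − (-0.35)(-0.05)] = 0.1800
  C_33 = (0.65)(0.65) − (-0.25)(-0.05) = 0.4100
det(I−A) = Σ_j (I−A)_1j·C_1j = (0.65)(0.3800) + (-0.25)(0.0975) + (-0.35)(0.1775) = 0.1605
adj(I−A) = Cᵀ =
  [ 0.3800   0.2800   0.2900]
  [ 0.0975   0.3675   0.1800]
  [ 0.1775   0.2575   0.4100]
(I − A)⁻¹ = adj(I−A) / det(I−A) ≈
  [   2.3676     1.7445     1.8069]
  [   0.6075     2.2897     1.1215]
  [   1.1059     1.6044     2.5545]
First solve x = (I − A)⁻¹ d = adj(I−A)·d / det(I−A); in particular x_3 = (0.1775·275 + 0.2575·400 + 0.4100·150) / 0.1605 = 213.3125 / 0.1605 ≈ 1329.0498.
Intermediate flow from 1 to 3: z_13 = a_13 · x_3 = 0.35 × 213.3125 / 0.1605 = 74.659375 / 0.1605 ≈ 465.17.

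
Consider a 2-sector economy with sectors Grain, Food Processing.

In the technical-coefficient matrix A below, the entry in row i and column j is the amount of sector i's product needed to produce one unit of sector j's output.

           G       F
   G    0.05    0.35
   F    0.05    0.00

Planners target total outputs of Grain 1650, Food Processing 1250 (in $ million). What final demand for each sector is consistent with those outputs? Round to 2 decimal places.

I − A =
  [   0.95    -0.35]
  [  -0.05     1.00]
d = (I − A) x:
  d_G = (+0.95)·1650 + (-0.35)·1250 = 1130.00
  d_F = (-0.05)·1650 + (+1.00)·1250 = 1167.50

d_G = 1130.00, d_F = 1167.50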